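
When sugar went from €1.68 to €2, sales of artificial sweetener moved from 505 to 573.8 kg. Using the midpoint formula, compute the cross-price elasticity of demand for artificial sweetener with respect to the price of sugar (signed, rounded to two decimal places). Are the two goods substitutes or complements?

0.73; substitutes

%ΔQ_{artificial sweetener} = (573.8 − 505)/avg = 68.8/539.4 = 0.127549…
%ΔP_{sugar} = (2 − 1.68)/avg = 0.32/1.84 = 0.173913…
E_cross = (68.8/539.4) / (0.32/1.84) = 0.7334…
E_cross > 0 ⇒ the goods are substitutes.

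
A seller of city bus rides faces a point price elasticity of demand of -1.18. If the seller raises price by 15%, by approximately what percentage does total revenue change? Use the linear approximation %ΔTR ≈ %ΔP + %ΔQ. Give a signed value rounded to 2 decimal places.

%ΔQ ≈ Ed × %ΔP = (-1.18) × (+15%) = -17.7000%
%ΔTR ≈ %ΔP + %ΔQ = (+15%) + (-17.7000%) = -2.7000%

-2.70%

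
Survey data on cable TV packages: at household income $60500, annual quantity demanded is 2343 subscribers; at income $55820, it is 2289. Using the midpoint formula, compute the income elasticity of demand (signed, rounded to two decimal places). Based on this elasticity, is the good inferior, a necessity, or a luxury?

%ΔQ = (2289 − 2343)/[( 2343 + 2289)/2] = -54/2316 = -0.023316…
%ΔIncome = (55820 − 60500)/[( 60500 + 55820)/2] = -4680/58160 = -0.080467…
E_income = (-54/2316) / (-4680/58160) = 0.2897…
0 < E_income < 1 ⇒ normal good, necessity.

0.29; necessity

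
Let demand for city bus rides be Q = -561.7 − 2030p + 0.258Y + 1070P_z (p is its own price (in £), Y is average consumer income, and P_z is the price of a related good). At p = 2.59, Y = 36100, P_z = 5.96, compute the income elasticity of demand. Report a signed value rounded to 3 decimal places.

At the given values, Q = -561.7 − 2030(2.59) + 0.258(36100) + 1070(5.96) = 9871.6.
∂Q/∂Y = 0.258.
E = (0.258) × (36100/9871.6) = 0.94349…

0.943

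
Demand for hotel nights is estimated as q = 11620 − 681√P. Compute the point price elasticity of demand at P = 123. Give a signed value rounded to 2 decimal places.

-0.93

dq/dP = −681/(2√P) = -30.7019. At P = 123, q = 4067.34.
Ed = (dq/dP)·(P/q) = (-30.7019) × (123/4067.34) = -0.9284…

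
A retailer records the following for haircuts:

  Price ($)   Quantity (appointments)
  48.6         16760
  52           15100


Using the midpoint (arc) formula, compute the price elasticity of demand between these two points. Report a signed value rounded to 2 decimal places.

-1.54

%ΔQ = (15100 − 16760) / [(16760 + 15100)/2] = -1660/15930 = -0.104205…
%ΔP = (52 − 48.6) / [(48.6 + 52)/2] = 3.4/50.3 = 0.067594…
Arc Ed = %ΔQ / %ΔP = (-1660/15930) / (3.4/50.3) = -1.5416…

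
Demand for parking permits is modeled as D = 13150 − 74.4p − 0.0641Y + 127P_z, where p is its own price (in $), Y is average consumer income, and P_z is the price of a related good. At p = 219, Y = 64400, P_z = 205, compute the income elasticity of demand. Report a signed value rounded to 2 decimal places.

At the given values, D = 13150 − 74.4(219) − 0.0641(64400) + 127(205) = 18763.36.
∂D/∂Y = -0.0641.
E = (-0.0641) × (64400/18763.36) = -0.2200…

-0.22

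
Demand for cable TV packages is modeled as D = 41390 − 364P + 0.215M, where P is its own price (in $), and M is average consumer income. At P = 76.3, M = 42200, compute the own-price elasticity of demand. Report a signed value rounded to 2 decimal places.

At the given values, D = 41390 − 364(76.3) + 0.215(42200) = 22689.8.
∂D/∂P = −364.
E = (-364) × (76.3/22689.8) = -1.2240…

-1.22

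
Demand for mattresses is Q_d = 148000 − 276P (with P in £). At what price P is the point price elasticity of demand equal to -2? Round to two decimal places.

357.49

Ed = −276P/(148000 − 276P). Set this equal to -2:
276P = 2·(148000 − 276P) ⇒ 276P(1 + 2) = 2·148000
P = 2·148000 / (276·3) = 357.4879…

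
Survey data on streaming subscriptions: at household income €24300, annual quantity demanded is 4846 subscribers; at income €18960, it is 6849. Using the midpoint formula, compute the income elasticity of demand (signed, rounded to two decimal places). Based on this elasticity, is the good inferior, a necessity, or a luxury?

%ΔQ = (6849 − 4846)/[( 4846 + 6849)/2] = 2003/5847.5 = 0.342539…
%ΔIncome = (18960 − 24300)/[( 24300 + 18960)/2] = -5340/21630 = -0.246879…
E_income = (2003/5847.5) / (-5340/21630) = -1.3874…
E_income < 0 ⇒ inferior good.

-1.39; inferior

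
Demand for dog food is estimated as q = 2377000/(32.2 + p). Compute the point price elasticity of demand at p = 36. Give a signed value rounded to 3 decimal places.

-0.528

dq/dp = −2377000/(32.2 + p)² = -511.047. At p = 36, q = 34853.4.
Ed = (dq/dp)·(p/q) = (-511.047) × (36/34853.4) = -0.52785…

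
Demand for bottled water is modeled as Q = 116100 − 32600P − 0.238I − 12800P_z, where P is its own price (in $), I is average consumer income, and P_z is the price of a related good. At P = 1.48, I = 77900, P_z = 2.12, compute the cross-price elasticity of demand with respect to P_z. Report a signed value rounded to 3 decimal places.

At the given values, Q = 116100 − 32600(1.48) − 0.238(77900) − 12800(2.12) = 22175.8.
∂Q/∂P_z = -12800.
E = (-12800) × (2.12/22175.8) = -1.22367…

-1.224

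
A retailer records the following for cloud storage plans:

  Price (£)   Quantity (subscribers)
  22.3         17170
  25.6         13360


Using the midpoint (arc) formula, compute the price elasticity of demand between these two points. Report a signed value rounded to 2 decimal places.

-1.81

%ΔQ = (13360 − 17170) / [(17170 + 13360)/2] = -3810/15265 = -0.249590…
%ΔP = (25.6 − 22.3) / [(22.3 + 25.6)/2] = 3.3/23.95 = 0.137787…
Arc Ed = %ΔQ / %ΔP = (-3810/15265) / (3.3/23.95) = -1.8114…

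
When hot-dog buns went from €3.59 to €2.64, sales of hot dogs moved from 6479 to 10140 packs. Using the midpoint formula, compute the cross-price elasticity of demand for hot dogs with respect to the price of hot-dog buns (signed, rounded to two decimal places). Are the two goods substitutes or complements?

-1.44; complements

%ΔQ_{hot dogs} = (10140 − 6479)/avg = 3661/8309.5 = 0.440580…
%ΔP_{hot-dog buns} = (2.64 − 3.59)/avg = -0.95/3.115 = -0.304975…
E_cross = (3661/8309.5) / (-0.95/3.115) = -1.4446…
E_cross < 0 ⇒ the goods are complements.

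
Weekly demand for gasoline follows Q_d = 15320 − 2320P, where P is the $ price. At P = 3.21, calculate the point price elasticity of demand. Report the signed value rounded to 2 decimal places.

dQ_d/dP = −2320. At P = 3.21, Q_d = 15320 − 2320(3.21) = 7872.8.
Ed = (dQ_d/dP)·(P/Q_d) = −2320 × (3.21/7872.8) = -0.9459…

-0.95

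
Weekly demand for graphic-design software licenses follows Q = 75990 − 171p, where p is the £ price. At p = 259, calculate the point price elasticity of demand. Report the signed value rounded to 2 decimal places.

-1.40

dQ/dp = −171. At p = 259, Q = 75990 − 171(259) = 31701.
Ed = (dQ/dp)·(p/Q) = −171 × (259/31701) = -1.3970…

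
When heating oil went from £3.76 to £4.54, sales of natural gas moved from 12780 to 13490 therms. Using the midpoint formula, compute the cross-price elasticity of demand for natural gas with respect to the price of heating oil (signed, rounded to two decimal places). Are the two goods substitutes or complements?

%ΔQ_{natural gas} = (13490 − 12780)/avg = 710/13135 = 0.054054…
%ΔP_{heating oil} = (4.54 − 3.76)/avg = 0.78/4.15 = 0.187951…
E_cross = (710/13135) / (0.78/4.15) = 0.2875…
E_cross > 0 ⇒ the goods are substitutes.

0.29; substitutes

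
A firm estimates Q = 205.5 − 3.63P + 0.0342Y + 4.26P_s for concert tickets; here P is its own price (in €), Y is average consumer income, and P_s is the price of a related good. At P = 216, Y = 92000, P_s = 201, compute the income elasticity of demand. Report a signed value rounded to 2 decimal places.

At the given values, Q = 205.5 − 3.63(216) + 0.0342(92000) + 4.26(201) = 3424.08.
∂Q/∂Y = 0.0342.
E = (0.0342) × (92000/3424.08) = 0.9189…

0.92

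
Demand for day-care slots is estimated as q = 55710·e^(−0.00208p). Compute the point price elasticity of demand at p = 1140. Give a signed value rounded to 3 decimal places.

-2.371

dq/dp = −0.00208·q = -10.8193. At p = 1140, q = 5201.57.
Ed = (dq/dp)·(p/q) = (-10.8193) × (1140/5201.57) = -2.3712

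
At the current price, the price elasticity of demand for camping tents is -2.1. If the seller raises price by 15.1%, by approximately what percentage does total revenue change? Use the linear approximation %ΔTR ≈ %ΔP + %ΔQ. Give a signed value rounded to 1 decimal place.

-16.6%

%ΔQ ≈ Ed × %ΔP = (-2.1) × (+15.1%) = -31.7100%
%ΔTR ≈ %ΔP + %ΔQ = (+15.1%) + (-31.7100%) = -16.6100%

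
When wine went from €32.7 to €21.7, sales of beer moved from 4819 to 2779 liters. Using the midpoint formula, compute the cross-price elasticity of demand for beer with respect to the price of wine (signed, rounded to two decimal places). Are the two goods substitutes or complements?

1.33; substitutes

%ΔQ_{beer} = (2779 − 4819)/avg = -2040/3799 = -0.536983…
%ΔP_{wine} = (21.7 − 32.7)/avg = -11/27.2 = -0.404411…
E_cross = (-2040/3799) / (-11/27.2) = 1.3278…
E_cross > 0 ⇒ the goods are substitutes.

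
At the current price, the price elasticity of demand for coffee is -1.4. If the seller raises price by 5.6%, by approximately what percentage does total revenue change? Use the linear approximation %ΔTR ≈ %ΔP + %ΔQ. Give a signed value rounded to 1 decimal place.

-2.2%

%ΔQ ≈ Ed × %ΔP = (-1.4) × (+5.6%) = -7.8400%
%ΔTR ≈ %ΔP + %ΔQ = (+5.6%) + (-7.8400%) = -2.2400%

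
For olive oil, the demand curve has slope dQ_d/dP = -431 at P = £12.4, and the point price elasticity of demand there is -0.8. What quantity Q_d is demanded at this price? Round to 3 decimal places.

Ed = (dQ_d/dP)·(P/Q_d) ⇒ Q_d = (dQ_d/dP)·P/Ed = (-431)·12.4/(-0.8) = 6680.5

6680.500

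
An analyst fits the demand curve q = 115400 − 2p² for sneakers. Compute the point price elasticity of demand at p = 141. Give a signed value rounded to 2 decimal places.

dq/dp = −2·2·p = -564. At p = 141, q = 75638.
Ed = (dq/dp)·(p/q) = (-564) × (141/75638) = -1.0513…

-1.05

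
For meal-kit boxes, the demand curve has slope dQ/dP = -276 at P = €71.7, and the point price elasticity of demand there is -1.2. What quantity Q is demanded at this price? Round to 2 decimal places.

16491.00

Ed = (dQ/dP)·(P/Q) ⇒ Q = (dQ/dP)·P/Ed = (-276)·71.7/(-1.2) = 16491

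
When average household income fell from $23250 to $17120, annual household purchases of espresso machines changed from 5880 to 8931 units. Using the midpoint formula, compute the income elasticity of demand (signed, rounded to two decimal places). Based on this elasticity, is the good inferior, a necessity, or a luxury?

-1.36; inferior

%ΔQ = (8931 − 5880)/[( 5880 + 8931)/2] = 3051/7405.5 = 0.411991…
%ΔIncome = (17120 − 23250)/[( 23250 + 17120)/2] = -6130/20185 = -0.303690…
E_income = (3051/7405.5) / (-6130/20185) = -1.3566…
E_income < 0 ⇒ inferior good.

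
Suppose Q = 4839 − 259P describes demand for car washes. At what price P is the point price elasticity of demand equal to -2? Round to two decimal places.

12.46

Ed = −259P/(4839 − 259P). Set this equal to -2:
259P = 2·(4839 − 259P) ⇒ 259P(1 + 2) = 2·4839
P = 2·4839 / (259·3) = 12.4555…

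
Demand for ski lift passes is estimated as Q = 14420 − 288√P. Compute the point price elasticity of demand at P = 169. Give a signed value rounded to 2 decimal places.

-0.18

dQ/dP = −288/(2√P) = -11.0769. At P = 169, Q = 10676.
Ed = (dQ/dP)·(P/Q) = (-11.0769) × (169/10676) = -0.1753…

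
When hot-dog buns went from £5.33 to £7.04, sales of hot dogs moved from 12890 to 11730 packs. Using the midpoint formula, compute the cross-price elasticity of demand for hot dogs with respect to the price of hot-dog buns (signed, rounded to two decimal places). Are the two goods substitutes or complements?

%ΔQ_{hot dogs} = (11730 − 12890)/avg = -1160/12310 = -0.094232…
%ΔP_{hot-dog buns} = (7.04 − 5.33)/avg = 1.71/6.185 = 0.276475…
E_cross = (-1160/12310) / (1.71/6.185) = -0.3408…
E_cross < 0 ⇒ the goods are complements.

-0.34; complements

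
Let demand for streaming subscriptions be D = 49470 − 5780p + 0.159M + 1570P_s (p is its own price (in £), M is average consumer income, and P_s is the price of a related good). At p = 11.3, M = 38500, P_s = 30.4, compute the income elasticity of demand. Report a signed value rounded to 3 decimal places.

0.161

At the given values, D = 49470 − 5780(11.3) + 0.159(38500) + 1570(30.4) = 38005.5.
∂D/∂M = 0.159.
E = (0.159) × (38500/38005.5) = 0.16106…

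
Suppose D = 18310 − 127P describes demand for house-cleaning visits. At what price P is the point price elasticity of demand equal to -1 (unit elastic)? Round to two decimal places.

72.09

Ed = −127P/(18310 − 127P). Set this equal to -1:
127P = 1·(18310 − 127P) ⇒ 127P(1 + 1) = 1·18310
P = 1·18310 / (127·2) = 72.0866…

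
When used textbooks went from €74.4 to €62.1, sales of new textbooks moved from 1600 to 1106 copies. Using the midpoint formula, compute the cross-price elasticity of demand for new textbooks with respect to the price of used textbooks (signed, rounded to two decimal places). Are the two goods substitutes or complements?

2.03; substitutes

%ΔQ_{new textbooks} = (1106 − 1600)/avg = -494/1353 = -0.365114…
%ΔP_{used textbooks} = (62.1 − 74.4)/avg = -12.3/68.25 = -0.180219…
E_cross = (-494/1353) / (-12.3/68.25) = 2.0259…
E_cross > 0 ⇒ the goods are substitutes.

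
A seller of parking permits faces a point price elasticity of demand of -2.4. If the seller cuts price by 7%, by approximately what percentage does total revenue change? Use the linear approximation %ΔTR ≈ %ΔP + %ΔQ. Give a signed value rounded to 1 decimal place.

%ΔQ ≈ Ed × %ΔP = (-2.4) × (-7%) = +16.8000%
%ΔTR ≈ %ΔP + %ΔQ = (-7%) + (+16.8000%) = +9.8000%

+9.8%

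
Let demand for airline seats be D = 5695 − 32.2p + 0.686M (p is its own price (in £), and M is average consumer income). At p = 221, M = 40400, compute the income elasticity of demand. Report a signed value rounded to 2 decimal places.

At the given values, D = 5695 − 32.2(221) + 0.686(40400) = 26293.2.
∂D/∂M = 0.686.
E = (0.686) × (40400/26293.2) = 1.0540…

1.05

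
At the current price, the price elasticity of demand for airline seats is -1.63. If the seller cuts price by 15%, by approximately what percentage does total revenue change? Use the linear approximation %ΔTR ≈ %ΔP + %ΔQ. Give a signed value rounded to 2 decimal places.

+9.45%

%ΔQ ≈ Ed × %ΔP = (-1.63) × (-15%) = +24.4500%
%ΔTR ≈ %ΔP + %ΔQ = (-15%) + (+24.4500%) = +9.4500%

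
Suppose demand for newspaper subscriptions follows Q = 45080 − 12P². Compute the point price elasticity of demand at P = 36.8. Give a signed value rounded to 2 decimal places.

-1.13

dQ/dP = −2·12·P = -883.2. At P = 36.8, Q = 28829.12.
Ed = (dQ/dP)·(P/Q) = (-883.2) × (36.8/28829.12) = -1.1273…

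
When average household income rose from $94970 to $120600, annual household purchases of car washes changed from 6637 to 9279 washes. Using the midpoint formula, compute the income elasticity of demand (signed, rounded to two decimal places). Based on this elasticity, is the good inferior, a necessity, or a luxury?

%ΔQ = (9279 − 6637)/[( 6637 + 9279)/2] = 2642/7958 = 0.331992…
%ΔIncome = (120600 − 94970)/[( 94970 + 120600)/2] = 25630/107785 = 0.237788…
E_income = (2642/7958) / (25630/107785) = 1.3961…
E_income > 1 ⇒ normal good, luxury.

1.40; luxury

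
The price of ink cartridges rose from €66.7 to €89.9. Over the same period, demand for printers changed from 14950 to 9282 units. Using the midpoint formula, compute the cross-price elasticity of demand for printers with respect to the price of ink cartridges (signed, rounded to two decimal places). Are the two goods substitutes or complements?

-1.58; complements

%ΔQ_{printers} = (9282 − 14950)/avg = -5668/12116 = -0.467811…
%ΔP_{ink cartridges} = (89.9 − 66.7)/avg = 23.2/78.3 = 0.296296…
E_cross = (-5668/12116) / (23.2/78.3) = -1.5788…
E_cross < 0 ⇒ the goods are complements.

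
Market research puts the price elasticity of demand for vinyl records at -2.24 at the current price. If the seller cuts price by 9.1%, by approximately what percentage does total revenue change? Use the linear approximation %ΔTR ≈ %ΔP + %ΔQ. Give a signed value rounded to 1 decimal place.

%ΔQ ≈ Ed × %ΔP = (-2.24) × (-9.1%) = +20.3840%
%ΔTR ≈ %ΔP + %ΔQ = (-9.1%) + (+20.3840%) = +11.2840%

+11.3%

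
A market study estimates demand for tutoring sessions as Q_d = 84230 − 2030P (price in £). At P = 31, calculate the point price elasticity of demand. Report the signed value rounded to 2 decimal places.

dQ_d/dP = −2030. At P = 31, Q_d = 84230 − 2030(31) = 21300.
Ed = (dQ_d/dP)·(P/Q_d) = −2030 × (31/21300) = -2.9544…

-2.95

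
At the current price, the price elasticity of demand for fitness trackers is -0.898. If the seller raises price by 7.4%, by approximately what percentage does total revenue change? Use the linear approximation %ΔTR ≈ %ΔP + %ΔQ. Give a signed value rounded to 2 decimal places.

+0.75%

%ΔQ ≈ Ed × %ΔP = (-0.898) × (+7.4%) = -6.6452%
%ΔTR ≈ %ΔP + %ΔQ = (+7.4%) + (-6.6452%) = +0.7548%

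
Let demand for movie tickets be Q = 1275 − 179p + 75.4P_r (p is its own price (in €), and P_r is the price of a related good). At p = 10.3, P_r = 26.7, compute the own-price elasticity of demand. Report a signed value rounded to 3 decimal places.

At the given values, Q = 1275 − 179(10.3) + 75.4(26.7) = 1444.48.
∂Q/∂p = −179.
E = (-179) × (10.3/1444.48) = -1.27637…

-1.276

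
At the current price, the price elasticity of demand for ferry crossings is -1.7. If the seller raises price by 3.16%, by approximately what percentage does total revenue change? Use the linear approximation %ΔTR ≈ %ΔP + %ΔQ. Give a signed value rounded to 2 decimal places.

%ΔQ ≈ Ed × %ΔP = (-1.7) × (+3.16%) = -5.3720%
%ΔTR ≈ %ΔP + %ΔQ = (+3.16%) + (-5.3720%) = -2.2120%

-2.21%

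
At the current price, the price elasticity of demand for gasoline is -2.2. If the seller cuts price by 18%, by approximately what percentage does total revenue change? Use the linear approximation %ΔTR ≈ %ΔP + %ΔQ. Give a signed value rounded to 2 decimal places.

%ΔQ ≈ Ed × %ΔP = (-2.2) × (-18%) = +39.6000%
%ΔTR ≈ %ΔP + %ΔQ = (-18%) + (+39.6000%) = +21.6000%

+21.60%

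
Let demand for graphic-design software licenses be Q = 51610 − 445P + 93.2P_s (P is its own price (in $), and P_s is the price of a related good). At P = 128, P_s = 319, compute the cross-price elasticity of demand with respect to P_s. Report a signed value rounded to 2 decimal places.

1.22

At the given values, Q = 51610 − 445(128) + 93.2(319) = 24380.8.
∂Q/∂P_s = 93.2.
E = (93.2) × (319/24380.8) = 1.2194…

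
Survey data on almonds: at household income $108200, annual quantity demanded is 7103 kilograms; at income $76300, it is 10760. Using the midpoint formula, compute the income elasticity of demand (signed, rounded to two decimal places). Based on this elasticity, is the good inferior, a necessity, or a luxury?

%ΔQ = (10760 − 7103)/[( 7103 + 10760)/2] = 3657/8931.5 = 0.409449…
%ΔIncome = (76300 − 108200)/[( 108200 + 76300)/2] = -31900/92250 = -0.345799…
E_income = (3657/8931.5) / (-31900/92250) = -1.1840…
E_income < 0 ⇒ inferior good.

-1.18; inferior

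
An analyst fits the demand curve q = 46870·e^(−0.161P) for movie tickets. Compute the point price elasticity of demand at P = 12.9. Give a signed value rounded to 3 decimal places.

-2.077

dq/dP = −0.161·q = -945.659. At P = 12.9, q = 5873.66.
Ed = (dq/dP)·(P/q) = (-945.659) × (12.9/5873.66) = -2.0769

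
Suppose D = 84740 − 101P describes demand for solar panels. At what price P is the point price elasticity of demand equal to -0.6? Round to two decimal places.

314.63

Ed = −101P/(84740 − 101P). Set this equal to -0.6:
101P = 0.6·(84740 − 101P) ⇒ 101P(1 + 0.6) = 0.6·84740
P = 0.6·84740 / (101·1.6) = 314.6287…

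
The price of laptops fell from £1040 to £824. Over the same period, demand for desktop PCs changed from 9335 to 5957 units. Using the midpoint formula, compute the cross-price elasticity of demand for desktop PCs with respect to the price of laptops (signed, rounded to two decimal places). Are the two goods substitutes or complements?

1.91; substitutes

%ΔQ_{desktop PCs} = (5957 − 9335)/avg = -3378/7646 = -0.441799…
%ΔP_{laptops} = (824 − 1040)/avg = -216/932 = -0.231759…
E_cross = (-3378/7646) / (-216/932) = 1.9062…
E_cross > 0 ⇒ the goods are substitutes.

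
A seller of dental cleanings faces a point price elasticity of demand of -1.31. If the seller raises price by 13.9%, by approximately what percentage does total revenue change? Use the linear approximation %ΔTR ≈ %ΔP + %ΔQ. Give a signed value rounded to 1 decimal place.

%ΔQ ≈ Ed × %ΔP = (-1.31) × (+13.9%) = -18.2090%
%ΔTR ≈ %ΔP + %ΔQ = (+13.9%) + (-18.2090%) = -4.3090%

-4.3%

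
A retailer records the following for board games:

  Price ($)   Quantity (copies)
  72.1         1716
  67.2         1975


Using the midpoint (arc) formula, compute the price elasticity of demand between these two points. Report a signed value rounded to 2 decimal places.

-1.99

%ΔQ = (1975 − 1716) / [(1716 + 1975)/2] = 259/1845.5 = 0.140341…
%ΔP = (67.2 − 72.1) / [(72.1 + 67.2)/2] = -4.9/69.65 = -0.070351…
Arc Ed = %ΔQ / %ΔP = (259/1845.5) / (-4.9/69.65) = -1.9948…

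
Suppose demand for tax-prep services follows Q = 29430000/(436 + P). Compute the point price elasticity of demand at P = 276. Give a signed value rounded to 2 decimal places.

-0.39

dQ/dP = −29430000/(436 + P)² = -58.0537. At P = 276, Q = 41334.3.
Ed = (dQ/dP)·(P/Q) = (-58.0537) × (276/41334.3) = -0.3876…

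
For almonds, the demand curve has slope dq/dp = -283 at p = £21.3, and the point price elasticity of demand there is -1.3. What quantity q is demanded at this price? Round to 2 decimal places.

Ed = (dq/dp)·(p/q) ⇒ q = (dq/dp)·p/Ed = (-283)·21.3/(-1.3) = 4636.8461…

4636.85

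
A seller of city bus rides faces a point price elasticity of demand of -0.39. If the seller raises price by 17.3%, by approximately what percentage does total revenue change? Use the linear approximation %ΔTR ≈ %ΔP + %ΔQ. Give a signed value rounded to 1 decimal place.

%ΔQ ≈ Ed × %ΔP = (-0.39) × (+17.3%) = -6.7470%
%ΔTR ≈ %ΔP + %ΔQ = (+17.3%) + (-6.7470%) = +10.5530%

+10.6%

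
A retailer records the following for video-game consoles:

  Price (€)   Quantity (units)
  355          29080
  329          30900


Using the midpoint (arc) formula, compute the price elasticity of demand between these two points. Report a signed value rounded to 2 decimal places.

-0.80

%ΔQ = (30900 − 29080) / [(29080 + 30900)/2] = 1820/29990 = 0.060686…
%ΔP = (329 − 355) / [(355 + 329)/2] = -26/342 = -0.076023…
Arc Ed = %ΔQ / %ΔP = (1820/29990) / (-26/342) = -0.7982…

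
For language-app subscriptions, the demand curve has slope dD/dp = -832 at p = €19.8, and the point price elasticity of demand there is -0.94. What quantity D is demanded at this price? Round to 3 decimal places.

17525.106

Ed = (dD/dp)·(p/D) ⇒ D = (dD/dp)·p/Ed = (-832)·19.8/(-0.94) = 17525.10638…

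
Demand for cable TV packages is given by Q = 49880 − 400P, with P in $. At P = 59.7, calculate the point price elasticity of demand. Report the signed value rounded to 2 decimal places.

dQ/dP = −400. At P = 59.7, Q = 49880 − 400(59.7) = 26000.
Ed = (dQ/dP)·(P/Q) = −400 × (59.7/26000) = -0.9184…

-0.92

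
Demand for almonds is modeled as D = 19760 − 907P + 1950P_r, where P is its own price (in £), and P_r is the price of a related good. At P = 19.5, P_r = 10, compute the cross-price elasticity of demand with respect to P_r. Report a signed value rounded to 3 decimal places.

0.904

At the given values, D = 19760 − 907(19.5) + 1950(10) = 21573.5.
∂D/∂P_r = 1950.
E = (1950) × (10/21573.5) = 0.90388…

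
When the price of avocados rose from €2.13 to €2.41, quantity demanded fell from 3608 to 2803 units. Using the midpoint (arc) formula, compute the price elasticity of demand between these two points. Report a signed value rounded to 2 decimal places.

%ΔQ = (2803 − 3608) / [(3608 + 2803)/2] = -805/3205.5 = -0.251130…
%ΔP = (2.41 − 2.13) / [(2.13 + 2.41)/2] = 0.28/2.27 = 0.123348…
Arc Ed = %ΔQ / %ΔP = (-805/3205.5) / (0.28/2.27) = -2.0359…

-2.04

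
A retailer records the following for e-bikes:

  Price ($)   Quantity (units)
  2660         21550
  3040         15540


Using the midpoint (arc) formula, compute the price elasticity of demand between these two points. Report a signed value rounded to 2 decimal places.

-2.43

%ΔQ = (15540 − 21550) / [(21550 + 15540)/2] = -6010/18545 = -0.324076…
%ΔP = (3040 − 2660) / [(2660 + 3040)/2] = 380/2850 = 0.133333…
Arc Ed = %ΔQ / %ΔP = (-6010/18545) / (380/2850) = -2.4305…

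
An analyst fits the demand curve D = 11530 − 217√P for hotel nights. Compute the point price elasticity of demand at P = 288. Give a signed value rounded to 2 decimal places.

-0.23

dD/dP = −217/(2√P) = -6.39342. At P = 288, D = 7847.39.
Ed = (dD/dP)·(P/D) = (-6.39342) × (288/7847.39) = -0.2346…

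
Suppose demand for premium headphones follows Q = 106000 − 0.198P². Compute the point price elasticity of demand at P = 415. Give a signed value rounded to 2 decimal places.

-0.95

dQ/dP = −2·0.198·P = -164.34. At P = 415, Q = 71899.45.
Ed = (dQ/dP)·(P/Q) = (-164.34) × (415/71899.45) = -0.9485…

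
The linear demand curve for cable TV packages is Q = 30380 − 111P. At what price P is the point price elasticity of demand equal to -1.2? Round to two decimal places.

149.29

Ed = −111P/(30380 − 111P). Set this equal to -1.2:
111P = 1.2·(30380 − 111P) ⇒ 111P(1 + 1.2) = 1.2·30380
P = 1.2·30380 / (111·2.2) = 149.2874…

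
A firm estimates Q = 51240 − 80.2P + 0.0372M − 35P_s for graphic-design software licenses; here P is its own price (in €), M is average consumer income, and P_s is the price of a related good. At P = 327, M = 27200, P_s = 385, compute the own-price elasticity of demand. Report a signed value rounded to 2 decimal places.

At the given values, Q = 51240 − 80.2(327) + 0.0372(27200) − 35(385) = 12551.44.
∂Q/∂P = −80.2.
E = (-80.2) × (327/12551.44) = -2.0894…

-2.09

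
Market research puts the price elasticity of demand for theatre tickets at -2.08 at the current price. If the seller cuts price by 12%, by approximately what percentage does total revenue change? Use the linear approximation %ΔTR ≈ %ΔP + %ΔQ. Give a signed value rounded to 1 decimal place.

%ΔQ ≈ Ed × %ΔP = (-2.08) × (-12%) = +24.9600%
%ΔTR ≈ %ΔP + %ΔQ = (-12%) + (+24.9600%) = +12.9600%

+13.0%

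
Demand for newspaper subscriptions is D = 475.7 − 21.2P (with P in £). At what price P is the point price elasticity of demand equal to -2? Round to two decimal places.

14.96

Ed = −21.2P/(475.7 − 21.2P). Set this equal to -2:
21.2P = 2·(475.7 − 21.2P) ⇒ 21.2P(1 + 2) = 2·475.7
P = 2·475.7 / (21.2·3) = 14.9591…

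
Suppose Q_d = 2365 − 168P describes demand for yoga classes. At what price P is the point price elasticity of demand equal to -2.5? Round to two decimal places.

10.06

Ed = −168P/(2365 − 168P). Set this equal to -2.5:
168P = 2.5·(2365 − 168P) ⇒ 168P(1 + 2.5) = 2.5·2365
P = 2.5·2365 / (168·3.5) = 10.0552…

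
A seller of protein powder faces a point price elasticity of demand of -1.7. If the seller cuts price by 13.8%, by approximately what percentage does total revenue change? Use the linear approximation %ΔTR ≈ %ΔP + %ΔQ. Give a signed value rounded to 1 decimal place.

%ΔQ ≈ Ed × %ΔP = (-1.7) × (-13.8%) = +23.4600%
%ΔTR ≈ %ΔP + %ΔQ = (-13.8%) + (+23.4600%) = +9.6600%

+9.7%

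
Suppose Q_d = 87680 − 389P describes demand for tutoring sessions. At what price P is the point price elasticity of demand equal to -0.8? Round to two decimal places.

100.18

Ed = −389P/(87680 − 389P). Set this equal to -0.8:
389P = 0.8·(87680 − 389P) ⇒ 389P(1 + 0.8) = 0.8·87680
P = 0.8·87680 / (389·1.8) = 100.1770…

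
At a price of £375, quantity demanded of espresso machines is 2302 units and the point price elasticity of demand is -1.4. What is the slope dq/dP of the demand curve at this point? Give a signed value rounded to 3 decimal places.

Ed = (dq/dP)·(P/q) ⇒ dq/dP = Ed·q/P = (-1.4)·2302/375 = -8.59413…

-8.594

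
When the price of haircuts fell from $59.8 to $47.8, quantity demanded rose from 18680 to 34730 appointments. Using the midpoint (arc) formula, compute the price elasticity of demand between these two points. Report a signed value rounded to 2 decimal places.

%ΔQ = (34730 − 18680) / [(18680 + 34730)/2] = 16050/26705 = 0.601011…
%ΔP = (47.8 − 59.8) / [(59.8 + 47.8)/2] = -12/53.8 = -0.223048…
Arc Ed = %ΔQ / %ΔP = (16050/26705) / (-12/53.8) = -2.6945…

-2.69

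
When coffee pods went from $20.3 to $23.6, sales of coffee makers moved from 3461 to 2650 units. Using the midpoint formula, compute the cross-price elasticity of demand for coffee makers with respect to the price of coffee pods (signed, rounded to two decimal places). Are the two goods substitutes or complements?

%ΔQ_{coffee makers} = (2650 − 3461)/avg = -811/3055.5 = -0.265423…
%ΔP_{coffee pods} = (23.6 − 20.3)/avg = 3.3/21.95 = 0.150341…
E_cross = (-811/3055.5) / (3.3/21.95) = -1.7654…
E_cross < 0 ⇒ the goods are complements.

-1.77; complements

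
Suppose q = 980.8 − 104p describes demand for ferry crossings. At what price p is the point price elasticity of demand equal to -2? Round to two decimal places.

6.29

Ed = −104p/(980.8 − 104p). Set this equal to -2:
104p = 2·(980.8 − 104p) ⇒ 104p(1 + 2) = 2·980.8
p = 2·980.8 / (104·3) = 6.2871…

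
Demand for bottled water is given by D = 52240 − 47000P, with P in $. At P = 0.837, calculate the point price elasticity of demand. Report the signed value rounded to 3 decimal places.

dD/dP = −47000. At P = 0.837, D = 52240 − 47000(0.837) = 12901.
Ed = (dD/dP)·(P/D) = −47000 × (0.837/12901) = -3.04929…

-3.049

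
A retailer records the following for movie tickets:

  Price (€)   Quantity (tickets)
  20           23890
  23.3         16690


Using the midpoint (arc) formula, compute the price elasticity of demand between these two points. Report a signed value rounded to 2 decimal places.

%ΔQ = (16690 − 23890) / [(23890 + 16690)/2] = -7200/20290 = -0.354854…
%ΔP = (23.3 − 20) / [(20 + 23.3)/2] = 3.3/21.65 = 0.152424…
Arc Ed = %ΔQ / %ΔP = (-7200/20290) / (3.3/21.65) = -2.3280…

-2.33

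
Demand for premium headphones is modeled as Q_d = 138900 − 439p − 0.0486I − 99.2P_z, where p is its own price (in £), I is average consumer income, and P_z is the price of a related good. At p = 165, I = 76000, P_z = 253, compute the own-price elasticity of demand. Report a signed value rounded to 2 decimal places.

At the given values, Q_d = 138900 − 439(165) − 0.0486(76000) − 99.2(253) = 37673.8.
∂Q_d/∂p = −439.
E = (-439) × (165/37673.8) = -1.9226…

-1.92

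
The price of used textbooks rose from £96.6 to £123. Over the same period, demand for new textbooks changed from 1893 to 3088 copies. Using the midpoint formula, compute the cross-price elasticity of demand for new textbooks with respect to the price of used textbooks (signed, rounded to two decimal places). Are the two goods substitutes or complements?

%ΔQ_{new textbooks} = (3088 − 1893)/avg = 1195/2490.5 = 0.479823…
%ΔP_{used textbooks} = (123 − 96.6)/avg = 26.4/109.8 = 0.240437…
E_cross = (1195/2490.5) / (26.4/109.8) = 1.9956…
E_cross > 0 ⇒ the goods are substitutes.

2.00; substitutes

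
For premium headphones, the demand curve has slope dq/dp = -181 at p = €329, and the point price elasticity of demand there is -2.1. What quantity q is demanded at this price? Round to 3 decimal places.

28356.667

Ed = (dq/dp)·(p/q) ⇒ q = (dq/dp)·p/Ed = (-181)·329/(-2.1) = 28356.66666…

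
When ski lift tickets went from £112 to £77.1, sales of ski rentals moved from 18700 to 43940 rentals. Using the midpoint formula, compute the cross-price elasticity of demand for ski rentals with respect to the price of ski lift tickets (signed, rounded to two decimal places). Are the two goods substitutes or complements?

%ΔQ_{ski rentals} = (43940 − 18700)/avg = 25240/31320 = 0.805874…
%ΔP_{ski lift tickets} = (77.1 − 112)/avg = -34.9/94.55 = -0.369116…
E_cross = (25240/31320) / (-34.9/94.55) = -2.1832…
E_cross < 0 ⇒ the goods are complements.

-2.18; complements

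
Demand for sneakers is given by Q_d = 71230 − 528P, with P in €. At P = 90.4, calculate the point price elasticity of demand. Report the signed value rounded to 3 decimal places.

dQ_d/dP = −528. At P = 90.4, Q_d = 71230 − 528(90.4) = 23498.8.
Ed = (dQ_d/dP)·(P/Q_d) = −528 × (90.4/23498.8) = -2.03121…

-2.031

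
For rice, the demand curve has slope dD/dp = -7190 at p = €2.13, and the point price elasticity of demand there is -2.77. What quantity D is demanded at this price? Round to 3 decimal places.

Ed = (dD/dp)·(p/D) ⇒ D = (dD/dp)·p/Ed = (-7190)·2.13/(-2.77) = 5528.77256…

5528.773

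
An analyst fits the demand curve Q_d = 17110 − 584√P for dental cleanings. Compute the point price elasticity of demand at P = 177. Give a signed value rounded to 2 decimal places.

-0.42

dQ_d/dP = −584/(2√P) = -21.9481. At P = 177, Q_d = 9340.39.
Ed = (dQ_d/dP)·(P/Q_d) = (-21.9481) × (177/9340.39) = -0.4159…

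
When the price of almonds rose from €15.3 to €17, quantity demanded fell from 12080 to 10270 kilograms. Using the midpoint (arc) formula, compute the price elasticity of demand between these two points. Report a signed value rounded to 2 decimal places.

%ΔQ = (10270 − 12080) / [(12080 + 10270)/2] = -1810/11175 = -0.161968…
%ΔP = (17 − 15.3) / [(15.3 + 17)/2] = 1.7/16.15 = 0.105263…
Arc Ed = %ΔQ / %ΔP = (-1810/11175) / (1.7/16.15) = -1.5387…

-1.54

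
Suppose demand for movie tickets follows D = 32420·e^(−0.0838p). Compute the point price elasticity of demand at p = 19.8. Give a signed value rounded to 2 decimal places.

dD/dp = −0.0838·D = -516.962. At p = 19.8, D = 6168.99.
Ed = (dD/dp)·(p/D) = (-516.962) × (19.8/6168.99) = -1.6592…

-1.66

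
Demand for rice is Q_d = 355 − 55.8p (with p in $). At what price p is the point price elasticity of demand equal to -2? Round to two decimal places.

4.24

Ed = −55.8p/(355 − 55.8p). Set this equal to -2:
55.8p = 2·(355 − 55.8p) ⇒ 55.8p(1 + 2) = 2·355
p = 2·355 / (55.8·3) = 4.2413…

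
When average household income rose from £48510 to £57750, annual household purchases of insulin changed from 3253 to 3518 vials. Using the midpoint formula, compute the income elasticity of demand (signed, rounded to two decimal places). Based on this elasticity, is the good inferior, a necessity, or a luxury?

%ΔQ = (3518 − 3253)/[( 3253 + 3518)/2] = 265/3385.5 = 0.078274…
%ΔIncome = (57750 − 48510)/[( 48510 + 57750)/2] = 9240/53130 = 0.173913…
E_income = (265/3385.5) / (9240/53130) = 0.4500…
0 < E_income < 1 ⇒ normal good, necessity.

0.45; necessity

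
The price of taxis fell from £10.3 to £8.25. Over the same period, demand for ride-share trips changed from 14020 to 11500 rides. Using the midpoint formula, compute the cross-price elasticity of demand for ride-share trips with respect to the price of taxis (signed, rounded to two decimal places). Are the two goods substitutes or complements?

0.89; substitutes

%ΔQ_{ride-share trips} = (11500 − 14020)/avg = -2520/12760 = -0.197492…
%ΔP_{taxis} = (8.25 − 10.3)/avg = -2.05/9.275 = -0.221024…
E_cross = (-2520/12760) / (-2.05/9.275) = 0.8935…
E_cross > 0 ⇒ the goods are substitutes.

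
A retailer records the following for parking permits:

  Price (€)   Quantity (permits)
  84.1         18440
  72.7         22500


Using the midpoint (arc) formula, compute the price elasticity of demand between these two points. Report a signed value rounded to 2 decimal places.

%ΔQ = (22500 − 18440) / [(18440 + 22500)/2] = 4060/20470 = 0.198339…
%ΔP = (72.7 − 84.1) / [(84.1 + 72.7)/2] = -11.4/78.4 = -0.145408…
Arc Ed = %ΔQ / %ΔP = (4060/20470) / (-11.4/78.4) = -1.3640…

-1.36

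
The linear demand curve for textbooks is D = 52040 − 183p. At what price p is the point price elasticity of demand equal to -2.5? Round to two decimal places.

Ed = −183p/(52040 − 183p). Set this equal to -2.5:
183p = 2.5·(52040 − 183p) ⇒ 183p(1 + 2.5) = 2.5·52040
p = 2.5·52040 / (183·3.5) = 203.1225…

203.12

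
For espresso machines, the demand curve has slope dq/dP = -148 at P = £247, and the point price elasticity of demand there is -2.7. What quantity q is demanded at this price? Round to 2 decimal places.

13539.26

Ed = (dq/dP)·(P/q) ⇒ q = (dq/dP)·P/Ed = (-148)·247/(-2.7) = 13539.2592…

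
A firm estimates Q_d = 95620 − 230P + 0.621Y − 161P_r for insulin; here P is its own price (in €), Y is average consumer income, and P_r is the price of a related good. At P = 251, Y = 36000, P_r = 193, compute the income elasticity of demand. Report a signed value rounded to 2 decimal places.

At the given values, Q_d = 95620 − 230(251) + 0.621(36000) − 161(193) = 29173.
∂Q_d/∂Y = 0.621.
E = (0.621) × (36000/29173) = 0.7663…

0.77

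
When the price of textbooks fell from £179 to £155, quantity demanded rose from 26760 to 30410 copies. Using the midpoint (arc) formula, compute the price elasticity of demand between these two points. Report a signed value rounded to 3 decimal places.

-0.889

%ΔQ = (30410 − 26760) / [(26760 + 30410)/2] = 3650/28585 = 0.127689…
%ΔP = (155 − 179) / [(179 + 155)/2] = -24/167 = -0.143712…
Arc Ed = %ΔQ / %ΔP = (3650/28585) / (-24/167) = -0.88850…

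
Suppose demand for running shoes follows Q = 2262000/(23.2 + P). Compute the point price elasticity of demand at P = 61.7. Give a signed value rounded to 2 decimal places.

-0.73

dQ/dP = −2262000/(23.2 + P)² = -313.818. At P = 61.7, Q = 26643.1.
Ed = (dQ/dP)·(P/Q) = (-313.818) × (61.7/26643.1) = -0.7267…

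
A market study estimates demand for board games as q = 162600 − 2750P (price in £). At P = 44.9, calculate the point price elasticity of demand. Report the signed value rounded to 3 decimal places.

-3.156

dq/dP = −2750. At P = 44.9, q = 162600 − 2750(44.9) = 39125.
Ed = (dq/dP)·(P/q) = −2750 × (44.9/39125) = -3.15591…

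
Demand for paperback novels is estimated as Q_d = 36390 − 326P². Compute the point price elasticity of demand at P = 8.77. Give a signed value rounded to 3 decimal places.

-4.431

dQ_d/dP = −2·326·P = -5718.04. At P = 8.77, Q_d = 11316.3946.
Ed = (dQ_d/dP)·(P/Q_d) = (-5718.04) × (8.77/11316.3946) = -4.43137…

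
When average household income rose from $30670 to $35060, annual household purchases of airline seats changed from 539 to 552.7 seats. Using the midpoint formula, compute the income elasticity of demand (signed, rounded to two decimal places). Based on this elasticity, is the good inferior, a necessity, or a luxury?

%ΔQ = (552.7 − 539)/[( 539 + 552.7)/2] = 13.7/545.85 = 0.025098…
%ΔIncome = (35060 − 30670)/[( 30670 + 35060)/2] = 4390/32865 = 0.133576…
E_income = (13.7/545.85) / (4390/32865) = 0.1878…
0 < E_income < 1 ⇒ normal good, necessity.

0.19; necessity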